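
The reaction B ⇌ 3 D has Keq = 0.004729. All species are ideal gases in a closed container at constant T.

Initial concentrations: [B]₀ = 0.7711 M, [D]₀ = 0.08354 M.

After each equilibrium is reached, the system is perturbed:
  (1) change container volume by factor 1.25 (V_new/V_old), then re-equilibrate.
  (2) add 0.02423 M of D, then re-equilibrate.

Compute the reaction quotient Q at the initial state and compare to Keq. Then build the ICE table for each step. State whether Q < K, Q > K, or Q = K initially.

Q₀ = 7.5609e-04 vs Keq = 0.004729 ⇒ Q<K, forward
Step 1:
                   B          D
  Initial     0.7711    0.08354
  Change    -0.02295    0.06884
  Equil       0.7482     0.1524
  solve Keq expr → x = 0.02295; check Q = 0.004729
Then change container volume by factor 1.25 (V_new/V_old).
Step 2:
                   B          D
  Initial     0.5985     0.1219
  Change    -0.00635    0.01905
  Equil       0.5922      0.141
  solve Keq expr → x = 0.00635; check Q = 0.004729
Then add 0.02423 M of D.
Step 3:
                   B          D
  Initial     0.5922     0.1652
  Change    0.007869   -0.02361
  Equil          0.6     0.1416
  solve Keq expr → x = -0.007869; check Q = 0.004729

Q₀ = 7.5609e-04; Q < K (proceeds forward)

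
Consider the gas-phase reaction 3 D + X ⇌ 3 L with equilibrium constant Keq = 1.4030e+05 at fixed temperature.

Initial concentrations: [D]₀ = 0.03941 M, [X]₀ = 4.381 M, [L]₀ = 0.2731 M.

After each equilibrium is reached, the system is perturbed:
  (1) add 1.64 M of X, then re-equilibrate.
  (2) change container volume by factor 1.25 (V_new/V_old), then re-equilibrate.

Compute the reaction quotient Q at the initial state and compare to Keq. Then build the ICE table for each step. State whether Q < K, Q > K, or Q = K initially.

Q₀ = 75.96; Q < K (proceeds forward)

Q₀ = 75.96 vs Keq = 1.4030e+05 ⇒ Q<K, forward
Step 1:
                   D          X          L
  Initial    0.03941      4.381     0.2731
  Change    -0.03577   -0.01192    0.03577
  Equil     0.003636      4.369     0.3089
  solve Keq expr → x = 0.01192; check Q = 1.4030e+05
Then add 1.64 M of X.
Step 2:
                   D          X          L
  Initial   0.003636      6.009     0.3089
  Change  -3.6262e-04 -1.2087e-04 3.6262e-04
  Equil     0.003273      6.009     0.3092
  solve Keq expr → x = 1.2087e-04; check Q = 1.4030e+05
Then change container volume by factor 1.25 (V_new/V_old).
Step 3:
                   D          X          L
  Initial   0.002619      4.807     0.2474
  Change  1.9992e-04 6.6640e-05 -1.9992e-04
  Equil     0.002819      4.807     0.2472
  solve Keq expr → x = -6.6640e-05; check Q = 1.4030e+05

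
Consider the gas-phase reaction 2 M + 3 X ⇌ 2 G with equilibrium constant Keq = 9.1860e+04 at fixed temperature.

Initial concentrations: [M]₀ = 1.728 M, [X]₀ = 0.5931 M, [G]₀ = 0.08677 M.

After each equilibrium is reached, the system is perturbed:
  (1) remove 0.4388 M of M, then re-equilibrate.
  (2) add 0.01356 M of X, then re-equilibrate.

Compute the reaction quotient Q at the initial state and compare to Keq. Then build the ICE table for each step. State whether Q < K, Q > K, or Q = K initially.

Q₀ = 0.01209; Q < K (proceeds forward)

Q₀ = 0.01209 vs Keq = 9.1860e+04 ⇒ Q<K, forward
Step 1:
                  M         X         G
  Initial     1.728    0.5931   0.08677
  Change     -0.388    -0.582     0.388
  Equil        1.34    0.0111    0.4748
  solve Keq expr → x = 0.194; check Q = 9.1860e+04
Then remove 0.4388 M of M.
Step 2:
                  M         X         G
  Initial    0.9012    0.0111    0.4748
  Change   0.002194  0.003292 -0.002194
  Equil      0.9034   0.01439    0.4726
  solve Keq expr → x = -0.001097; check Q = 9.1860e+04
Then add 0.01356 M of X.
Step 3:
                  M         X         G
  Initial    0.9034   0.02795    0.4726
  Change  -0.008857  -0.01328  0.008857
  Equil      0.8945   0.01466    0.4814
  solve Keq expr → x = 0.004428; check Q = 9.1860e+04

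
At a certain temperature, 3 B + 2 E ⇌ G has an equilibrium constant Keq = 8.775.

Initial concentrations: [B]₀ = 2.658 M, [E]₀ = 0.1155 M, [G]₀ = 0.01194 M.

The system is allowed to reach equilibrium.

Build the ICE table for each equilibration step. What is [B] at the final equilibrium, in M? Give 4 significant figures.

[B]_eq = 2.516 M

Q₀ = 0.04766 vs Keq = 8.775 ⇒ Q<K, forward
Step 1:
                   B          E          G
  Initial      2.658     0.1155    0.01194
  Change     -0.1423   -0.09488    0.04744
  Equil        2.516    0.02062    0.05938
  solve Keq expr → x = 0.04744; check Q = 8.775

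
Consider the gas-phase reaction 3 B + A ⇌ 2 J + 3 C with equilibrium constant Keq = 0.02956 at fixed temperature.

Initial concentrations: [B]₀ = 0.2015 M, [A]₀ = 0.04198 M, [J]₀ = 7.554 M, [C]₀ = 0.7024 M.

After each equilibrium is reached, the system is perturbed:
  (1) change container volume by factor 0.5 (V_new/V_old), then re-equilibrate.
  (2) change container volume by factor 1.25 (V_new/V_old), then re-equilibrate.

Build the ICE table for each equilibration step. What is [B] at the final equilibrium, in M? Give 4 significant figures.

[B]_eq = 1.383 M

Q₀ = 5.7576e+04 vs Keq = 0.02956 ⇒ Q>K, reverse
Step 1:
                   B          A          J          C
  I           0.2015    0.04198      7.554     0.7024
  C           0.6566     0.2189    -0.4377    -0.6566
  E           0.8581     0.2608      7.116    0.04582
  solve Keq expr → x = -0.2189; check Q = 0.02956
Then change container volume by factor 0.5 (V_new/V_old).
Step 2:
                   B          A          J          C
  I            1.716     0.5217      14.23    0.09164
  C          0.01783   0.005943   -0.01189   -0.01783
  E            1.734     0.5276      14.22    0.07381
  solve Keq expr → x = -0.005943; check Q = 0.02956
Then change container volume by factor 1.25 (V_new/V_old).
Step 3:
                   B          A          J          C
  I            1.387     0.4221      11.38    0.05905
  C        -0.004281  -0.001427   0.002854   0.004281
  E            1.383     0.4207      11.38    0.06333
  solve Keq expr → x = 0.001427; check Q = 0.02956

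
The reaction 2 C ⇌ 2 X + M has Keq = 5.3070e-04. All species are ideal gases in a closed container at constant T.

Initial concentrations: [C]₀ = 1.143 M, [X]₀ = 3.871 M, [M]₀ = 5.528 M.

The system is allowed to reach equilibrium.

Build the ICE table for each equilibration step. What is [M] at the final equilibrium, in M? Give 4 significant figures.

Q₀ = 63.4 vs Keq = 5.3070e-04 ⇒ Q>K, reverse
Step 1:
                    C           X           M
  init          1.143       3.871       5.528
  Δ             3.811      -3.811      -1.906
  eq            4.954     0.05996       3.622
  solve Keq expr → x = -1.906; check Q = 5.3070e-04

[M]_eq = 3.622 M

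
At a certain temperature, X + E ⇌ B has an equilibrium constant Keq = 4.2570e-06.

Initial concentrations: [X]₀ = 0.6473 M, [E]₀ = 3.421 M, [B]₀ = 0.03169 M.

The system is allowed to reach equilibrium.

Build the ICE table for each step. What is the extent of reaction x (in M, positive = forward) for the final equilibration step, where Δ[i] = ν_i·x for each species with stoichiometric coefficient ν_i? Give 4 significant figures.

x = -0.03168 M

Q₀ = 0.01431 vs Keq = 4.2570e-06 ⇒ Q>K, reverse
Step 1:
                  X         E         B
  I          0.6473     3.421   0.03169
  C         0.03168   0.03168  -0.03168
  E           0.679     3.453 9.9797e-06
  solve Keq expr → x = -0.03168; check Q = 4.2570e-06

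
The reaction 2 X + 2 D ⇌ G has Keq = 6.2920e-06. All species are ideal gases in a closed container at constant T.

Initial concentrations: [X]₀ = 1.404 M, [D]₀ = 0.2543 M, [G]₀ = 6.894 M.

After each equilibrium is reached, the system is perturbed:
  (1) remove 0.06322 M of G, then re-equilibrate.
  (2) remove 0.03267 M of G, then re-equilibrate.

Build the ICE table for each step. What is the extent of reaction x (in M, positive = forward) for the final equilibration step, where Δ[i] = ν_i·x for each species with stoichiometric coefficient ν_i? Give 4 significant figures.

x = 0.02873 M

Q₀ = 54.08 vs Keq = 6.2920e-06 ⇒ Q>K, reverse
Step 1:
                   X          D          G
  I            1.404     0.2543      6.894
  C            13.29      13.29     -6.645
  E            14.69      13.54     0.2492
  solve Keq expr → x = -6.645; check Q = 6.2920e-06
Then remove 0.06322 M of G.
Step 2:
                   X          D          G
  I            14.69      13.54      0.186
  C          -0.1109    -0.1109    0.05547
  E            14.58      13.43     0.2414
  solve Keq expr → x = 0.05547; check Q = 6.2920e-06
Then remove 0.03267 M of G.
Step 3:
                   X          D          G
  I            14.58      13.43     0.2088
  C         -0.05745   -0.05745    0.02873
  E            14.53      13.38     0.2375
  solve Keq expr → x = 0.02873; check Q = 6.2920e-06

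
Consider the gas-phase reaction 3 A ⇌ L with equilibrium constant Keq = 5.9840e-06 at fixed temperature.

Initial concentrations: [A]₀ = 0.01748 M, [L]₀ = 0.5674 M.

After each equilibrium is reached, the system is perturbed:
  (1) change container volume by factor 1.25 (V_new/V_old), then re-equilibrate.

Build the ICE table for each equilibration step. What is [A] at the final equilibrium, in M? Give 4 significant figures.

[A]_eq = 1.376 M

Q₀ = 1.0623e+05 vs Keq = 5.9840e-06 ⇒ Q>K, reverse
Step 1:
                    A           L
  init        0.01748      0.5674
  Δ             1.702     -0.5674
  eq             1.72  3.0427e-05
  solve Keq expr → x = -0.5674; check Q = 5.9840e-06
Then change container volume by factor 1.25 (V_new/V_old).
Step 2:
                    A           L
  init          1.376  2.4342e-05
  Δ        2.6287e-05 -8.7622e-06
  eq            1.376  1.5580e-05
  solve Keq expr → x = -8.7622e-06; check Q = 5.9840e-06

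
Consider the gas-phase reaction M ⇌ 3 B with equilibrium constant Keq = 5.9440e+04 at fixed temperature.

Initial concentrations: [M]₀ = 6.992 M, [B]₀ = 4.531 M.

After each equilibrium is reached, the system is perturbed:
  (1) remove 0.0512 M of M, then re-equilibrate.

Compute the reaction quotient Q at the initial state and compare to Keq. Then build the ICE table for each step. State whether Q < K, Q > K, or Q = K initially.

Q₀ = 13.3; Q < K (proceeds forward)

Q₀ = 13.3 vs Keq = 5.9440e+04 ⇒ Q<K, forward
Step 1:
                    M           B
  init          6.992       4.531
  Δ            -6.737       20.21
  eq           0.2548       24.74
  solve Keq expr → x = 6.737; check Q = 5.9440e+04
Then remove 0.0512 M of M.
Step 2:
                    M           B
  init         0.2036       24.74
  Δ           0.04688     -0.1406
  eq           0.2505        24.6
  solve Keq expr → x = -0.04688; check Q = 5.9440e+04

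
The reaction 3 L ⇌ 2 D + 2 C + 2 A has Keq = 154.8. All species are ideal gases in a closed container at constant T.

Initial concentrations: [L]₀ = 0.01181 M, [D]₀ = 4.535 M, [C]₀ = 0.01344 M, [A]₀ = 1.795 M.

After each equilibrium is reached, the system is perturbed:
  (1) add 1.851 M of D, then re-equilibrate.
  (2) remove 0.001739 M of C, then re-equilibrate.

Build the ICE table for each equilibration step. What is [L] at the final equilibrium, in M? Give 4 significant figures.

[L]_eq = 0.02347 M

Q₀ = 7267 vs Keq = 154.8 ⇒ Q>K, reverse
Step 1:
                  L         D         C         A
  I         0.01181     4.535   0.01344     1.795
  C         0.01179 -0.007863 -0.007863 -0.007863
  E          0.0236     4.527  0.005577     1.787
  solve Keq expr → x = -0.003932; check Q = 154.8
Then add 1.851 M of D.
Step 2:
                  L         D         C         A
  I          0.0236     6.378  0.005577     1.787
  C         0.00175 -0.001167 -0.001167 -0.001167
  E         0.02535     6.377   0.00441     1.786
  solve Keq expr → x = -5.8329e-04; check Q = 154.8
Then remove 0.001739 M of C.
Step 3:
                  L         D         C         A
  I         0.02535     6.377  0.002671     1.786
  C       -0.001881  0.001254  0.001254  0.001254
  E         0.02347     6.378  0.003925     1.787
  solve Keq expr → x = 6.2696e-04; check Q = 154.8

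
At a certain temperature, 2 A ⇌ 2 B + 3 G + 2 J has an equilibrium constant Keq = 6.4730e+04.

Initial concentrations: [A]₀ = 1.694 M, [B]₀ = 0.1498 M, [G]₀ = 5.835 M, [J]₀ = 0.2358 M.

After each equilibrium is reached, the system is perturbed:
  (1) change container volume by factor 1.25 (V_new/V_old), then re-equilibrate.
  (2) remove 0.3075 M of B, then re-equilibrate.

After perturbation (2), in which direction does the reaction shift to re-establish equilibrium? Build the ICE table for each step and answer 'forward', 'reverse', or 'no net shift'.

Q₀ = 0.08638 vs Keq = 6.4730e+04 ⇒ Q<K, forward
Step 1:
                    A           B           G           J
  Initial       1.694      0.1498       5.835      0.2358
  Change       -1.453       1.453       2.179       1.453
  Equil        0.2413       1.603       8.014       1.689
  solve Keq expr → x = 0.7264; check Q = 6.4730e+04
Then change container volume by factor 1.25 (V_new/V_old).
Step 2:
                    A           B           G           J
  Initial       0.193       1.282       6.411       1.351
  Change     -0.06791     0.06791      0.1019     0.06791
  Equil        0.1251        1.35       6.513       1.419
  solve Keq expr → x = 0.03395; check Q = 6.4730e+04
Then remove 0.3075 M of B.
Step 3:
                    A           B           G           J
  Initial      0.1251       1.042       6.513       1.419
  Change     -0.02381     0.02381     0.03571     0.02381
  Equil        0.1013       1.066       6.549       1.443
  solve Keq expr → x = 0.0119; check Q = 6.4730e+04

Direction: forward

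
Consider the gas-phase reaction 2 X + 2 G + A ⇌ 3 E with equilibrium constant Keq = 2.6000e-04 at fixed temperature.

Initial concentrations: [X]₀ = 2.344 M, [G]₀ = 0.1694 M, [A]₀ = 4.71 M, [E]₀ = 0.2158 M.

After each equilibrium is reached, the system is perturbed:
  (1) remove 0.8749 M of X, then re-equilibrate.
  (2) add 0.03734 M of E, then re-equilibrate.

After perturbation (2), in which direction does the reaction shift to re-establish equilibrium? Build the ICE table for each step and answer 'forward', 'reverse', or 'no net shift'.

Q₀ = 0.01353 vs Keq = 2.6000e-04 ⇒ Q>K, reverse
Step 1:
                   X          G          A          E
  I            2.344     0.1694       4.71     0.2158
  C          0.09105    0.09105    0.04552    -0.1366
  E            2.435     0.2604      4.756    0.07923
  solve Keq expr → x = -0.04552; check Q = 2.6000e-04
Then remove 0.8749 M of X.
Step 2:
                   X          G          A          E
  I             1.56     0.2604      4.756    0.07923
  C          0.01213    0.01213   0.006064   -0.01819
  E            1.572     0.2726      4.762    0.06104
  solve Keq expr → x = -0.006064; check Q = 2.6000e-04
Then add 0.03734 M of E.
Step 3:
                   X          G          A          E
  I            1.572     0.2726      4.762    0.09838
  C          0.02227    0.02227    0.01113    -0.0334
  E            1.595     0.2948      4.773    0.06497
  solve Keq expr → x = -0.01113; check Q = 2.6000e-04

Direction: reverse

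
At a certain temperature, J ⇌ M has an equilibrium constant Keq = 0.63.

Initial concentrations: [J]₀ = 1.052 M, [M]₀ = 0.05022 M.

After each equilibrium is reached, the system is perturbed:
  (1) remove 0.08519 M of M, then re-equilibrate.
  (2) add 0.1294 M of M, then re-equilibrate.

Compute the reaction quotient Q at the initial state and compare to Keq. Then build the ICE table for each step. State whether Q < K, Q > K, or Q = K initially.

Q₀ = 0.04774 vs Keq = 0.63 ⇒ Q<K, forward
Step 1:
                   J          M
  I            1.052    0.05022
  C          -0.3758     0.3758
  E           0.6762      0.426
  solve Keq expr → x = 0.3758; check Q = 0.63
Then remove 0.08519 M of M.
Step 2:
                   J          M
  I           0.6762     0.3408
  C         -0.05226    0.05226
  E           0.6239     0.3931
  solve Keq expr → x = 0.05226; check Q = 0.63
Then add 0.1294 M of M.
Step 3:
                   J          M
  I           0.6239     0.5225
  C          0.07939   -0.07939
  E           0.7033     0.4431
  solve Keq expr → x = -0.07939; check Q = 0.63

Q₀ = 0.04774; Q < K (proceeds forward)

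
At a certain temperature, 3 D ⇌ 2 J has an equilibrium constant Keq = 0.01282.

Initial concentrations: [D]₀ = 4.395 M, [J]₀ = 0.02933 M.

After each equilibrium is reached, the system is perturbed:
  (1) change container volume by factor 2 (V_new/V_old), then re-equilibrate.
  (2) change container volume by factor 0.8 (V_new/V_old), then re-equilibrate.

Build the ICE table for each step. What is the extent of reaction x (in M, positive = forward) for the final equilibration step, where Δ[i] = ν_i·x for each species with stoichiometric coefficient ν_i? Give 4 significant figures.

x = 0.01469 M

Q₀ = 1.0133e-05 vs Keq = 0.01282 ⇒ Q<K, forward
Step 1:
                  D         J
  I           4.395   0.02933
  C          -1.013     0.675
  E           3.382    0.7044
  solve Keq expr → x = 0.3375; check Q = 0.01282
Then change container volume by factor 2 (V_new/V_old).
Step 2:
                  D         J
  I           1.691    0.3522
  C          0.1157  -0.07716
  E           1.807     0.275
  solve Keq expr → x = -0.03858; check Q = 0.01282
Then change container volume by factor 0.8 (V_new/V_old).
Step 3:
                  D         J
  I           2.259    0.3438
  C        -0.04407   0.02938
  E           2.215    0.3732
  solve Keq expr → x = 0.01469; check Q = 0.01282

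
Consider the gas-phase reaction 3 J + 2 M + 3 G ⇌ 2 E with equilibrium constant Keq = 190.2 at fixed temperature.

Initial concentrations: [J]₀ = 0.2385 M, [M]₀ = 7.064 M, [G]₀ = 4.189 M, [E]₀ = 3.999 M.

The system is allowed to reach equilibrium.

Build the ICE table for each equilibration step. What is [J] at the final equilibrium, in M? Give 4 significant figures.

[J]_eq = 0.03098 M

Q₀ = 0.3214 vs Keq = 190.2 ⇒ Q<K, forward
Step 1:
                  J         M         G         E
  Initial    0.2385     7.064     4.189     3.999
  Change    -0.2075   -0.1383   -0.2075    0.1383
  Equil     0.03098     6.926     3.981     4.137
  solve Keq expr → x = 0.06917; check Q = 190.2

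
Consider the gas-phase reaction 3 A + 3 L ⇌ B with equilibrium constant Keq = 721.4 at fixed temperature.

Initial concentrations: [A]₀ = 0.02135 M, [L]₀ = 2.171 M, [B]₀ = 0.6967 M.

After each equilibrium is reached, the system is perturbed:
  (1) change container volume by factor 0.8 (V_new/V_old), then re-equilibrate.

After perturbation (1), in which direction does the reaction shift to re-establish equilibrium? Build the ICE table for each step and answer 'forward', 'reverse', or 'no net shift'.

Q₀ = 6996 vs Keq = 721.4 ⇒ Q>K, reverse
Step 1:
                    A           L           B
  I           0.02135       2.171      0.6967
  C           0.02352     0.02352   -0.007841
  E           0.04487       2.195      0.6889
  solve Keq expr → x = -0.007841; check Q = 721.4
Then change container volume by factor 0.8 (V_new/V_old).
Step 2:
                    A           L           B
  I           0.05609       2.743      0.8611
  C          -0.01709    -0.01709    0.005697
  E             0.039       2.726      0.8668
  solve Keq expr → x = 0.005697; check Q = 721.4

Direction: forward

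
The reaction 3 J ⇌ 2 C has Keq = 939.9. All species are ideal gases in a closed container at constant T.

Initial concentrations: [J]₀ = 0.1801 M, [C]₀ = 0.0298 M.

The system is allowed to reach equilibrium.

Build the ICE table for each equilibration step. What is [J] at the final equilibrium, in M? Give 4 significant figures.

Q₀ = 0.152 vs Keq = 939.9 ⇒ Q<K, forward
Step 1:
                   J          C
  Initial     0.1801     0.0298
  Change     -0.1536     0.1024
  Equil      0.02649     0.1322
  solve Keq expr → x = 0.0512; check Q = 939.9

[J]_eq = 0.02649 M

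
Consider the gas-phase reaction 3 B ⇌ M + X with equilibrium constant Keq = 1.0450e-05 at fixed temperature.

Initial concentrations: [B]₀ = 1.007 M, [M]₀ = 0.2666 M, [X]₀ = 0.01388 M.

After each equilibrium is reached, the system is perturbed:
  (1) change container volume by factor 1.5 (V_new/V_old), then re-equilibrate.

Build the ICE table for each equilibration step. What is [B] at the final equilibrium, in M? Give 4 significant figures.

[B]_eq = 0.699 M

Q₀ = 0.003624 vs Keq = 1.0450e-05 ⇒ Q>K, reverse
Step 1:
                    B           M           X
  Initial       1.007      0.2666     0.01388
  Change       0.0415    -0.01383    -0.01383
  Equil         1.048      0.2528  4.7654e-05
  solve Keq expr → x = -0.01383; check Q = 1.0450e-05
Then change container volume by factor 1.5 (V_new/V_old).
Step 2:
                    B           M           X
  Initial       0.699      0.1685  3.1769e-05
  Change   3.1756e-05 -1.0585e-05 -1.0585e-05
  Equil         0.699      0.1685  2.1184e-05
  solve Keq expr → x = -1.0585e-05; check Q = 1.0450e-05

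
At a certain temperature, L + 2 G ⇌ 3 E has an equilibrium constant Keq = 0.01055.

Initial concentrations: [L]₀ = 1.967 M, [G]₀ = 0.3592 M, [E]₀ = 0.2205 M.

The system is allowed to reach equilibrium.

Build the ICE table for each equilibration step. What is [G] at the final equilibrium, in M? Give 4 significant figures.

[G]_eq = 0.4055 M

Q₀ = 0.04224 vs Keq = 0.01055 ⇒ Q>K, reverse
Step 1:
                    L           G           E
  I             1.967      0.3592      0.2205
  C           0.02313     0.04625    -0.06938
  E              1.99      0.4055      0.1511
  solve Keq expr → x = -0.02313; check Q = 0.01055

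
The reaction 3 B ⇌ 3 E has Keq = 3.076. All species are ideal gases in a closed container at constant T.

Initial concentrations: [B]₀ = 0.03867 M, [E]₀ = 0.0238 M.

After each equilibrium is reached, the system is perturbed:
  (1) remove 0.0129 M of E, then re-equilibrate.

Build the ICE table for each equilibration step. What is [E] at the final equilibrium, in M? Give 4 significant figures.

Q₀ = 0.2331 vs Keq = 3.076 ⇒ Q<K, forward
Step 1:
                  B         E
  I         0.03867    0.0238
  C        -0.01322   0.01322
  E         0.02545   0.03702
  solve Keq expr → x = 0.004406; check Q = 3.076
Then remove 0.0129 M of E.
Step 2:
                  B         E
  I         0.02545   0.02412
  C       -0.005256  0.005256
  E          0.0202   0.02937
  solve Keq expr → x = 0.001752; check Q = 3.076

[E]_eq = 0.02937 M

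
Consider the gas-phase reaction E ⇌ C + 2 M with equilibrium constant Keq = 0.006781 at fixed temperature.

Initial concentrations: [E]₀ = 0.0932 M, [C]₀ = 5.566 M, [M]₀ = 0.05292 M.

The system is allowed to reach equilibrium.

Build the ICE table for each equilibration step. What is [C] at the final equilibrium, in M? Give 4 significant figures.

Q₀ = 0.1673 vs Keq = 0.006781 ⇒ Q>K, reverse
Step 1:
                   E          C          M
  init        0.0932      5.566    0.05292
  Δ          0.02056   -0.02056   -0.04113
  eq          0.1138      5.545    0.01179
  solve Keq expr → x = -0.02056; check Q = 0.006781

[C]_eq = 5.545 M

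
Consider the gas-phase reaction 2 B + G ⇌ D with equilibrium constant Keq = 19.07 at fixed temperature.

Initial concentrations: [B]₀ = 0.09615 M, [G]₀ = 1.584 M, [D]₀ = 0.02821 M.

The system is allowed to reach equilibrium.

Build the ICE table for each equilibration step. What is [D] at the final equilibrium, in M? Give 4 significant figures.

Q₀ = 1.926 vs Keq = 19.07 ⇒ Q<K, forward
Step 1:
                  B         G         D
  Initial   0.09615     1.584   0.02821
  Change   -0.05319   -0.0266    0.0266
  Equil     0.04296     1.557   0.05481
  solve Keq expr → x = 0.0266; check Q = 19.07

[D]_eq = 0.05481 M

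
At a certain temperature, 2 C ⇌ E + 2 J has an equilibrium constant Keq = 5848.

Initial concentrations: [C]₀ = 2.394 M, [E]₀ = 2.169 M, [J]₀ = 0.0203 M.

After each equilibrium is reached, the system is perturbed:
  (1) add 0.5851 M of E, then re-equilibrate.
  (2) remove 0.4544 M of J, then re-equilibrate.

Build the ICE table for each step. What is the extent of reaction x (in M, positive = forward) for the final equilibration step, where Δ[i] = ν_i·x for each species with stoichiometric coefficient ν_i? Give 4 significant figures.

Q₀ = 1.5596e-04 vs Keq = 5848 ⇒ Q<K, forward
Step 1:
                  C         E         J
  I           2.394     2.169    0.0203
  C          -2.338     1.169     2.338
  E         0.05633     3.338     2.358
  solve Keq expr → x = 1.169; check Q = 5848
Then add 0.5851 M of E.
Step 2:
                  C         E         J
  I         0.05633     3.923     2.358
  C        0.004601 -0.002301 -0.004601
  E         0.06093     3.921     2.353
  solve Keq expr → x = -0.002301; check Q = 5848
Then remove 0.4544 M of J.
Step 3:
                  C         E         J
  I         0.06093     3.921     1.899
  C        -0.01143  0.005717   0.01143
  E          0.0495     3.926      1.91
  solve Keq expr → x = 0.005717; check Q = 5848

x = 0.005717 M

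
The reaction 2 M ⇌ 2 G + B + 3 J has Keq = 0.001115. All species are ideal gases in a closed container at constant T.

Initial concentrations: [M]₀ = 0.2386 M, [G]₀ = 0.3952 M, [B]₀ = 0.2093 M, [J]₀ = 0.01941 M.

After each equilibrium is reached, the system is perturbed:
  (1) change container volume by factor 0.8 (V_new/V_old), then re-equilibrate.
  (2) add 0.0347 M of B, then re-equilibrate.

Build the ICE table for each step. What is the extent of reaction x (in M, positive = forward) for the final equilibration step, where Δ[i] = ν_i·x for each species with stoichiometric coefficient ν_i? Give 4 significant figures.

x = -9.3374e-04 M

Q₀ = 4.1989e-06 vs Keq = 0.001115 ⇒ Q<K, forward
Step 1:
                    M           G           B           J
  I            0.2386      0.3952      0.2093     0.01941
  C          -0.05023     0.05023     0.02511     0.07534
  E            0.1884      0.4454      0.2344     0.09475
  solve Keq expr → x = 0.02511; check Q = 0.001115
Then change container volume by factor 0.8 (V_new/V_old).
Step 2:
                    M           G           B           J
  I            0.2355      0.5568       0.293      0.1184
  C           0.01593    -0.01593   -0.007965     -0.0239
  E            0.2514      0.5409      0.2851     0.09454
  solve Keq expr → x = -0.007965; check Q = 0.001115
Then add 0.0347 M of B.
Step 3:
                    M           G           B           J
  I            0.2514      0.5409      0.3198     0.09454
  C          0.001867   -0.001867 -9.3374e-04   -0.002801
  E            0.2533       0.539      0.3188     0.09174
  solve Keq expr → x = -9.3374e-04; check Q = 0.001115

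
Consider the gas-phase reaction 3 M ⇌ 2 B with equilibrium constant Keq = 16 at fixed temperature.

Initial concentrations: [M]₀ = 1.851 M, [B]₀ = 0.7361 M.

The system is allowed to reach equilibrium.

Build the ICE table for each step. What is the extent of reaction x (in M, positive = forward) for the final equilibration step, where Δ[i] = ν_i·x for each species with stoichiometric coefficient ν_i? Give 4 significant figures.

Q₀ = 0.08544 vs Keq = 16 ⇒ Q<K, forward
Step 1:
                    M           B
  init          1.851      0.7361
  Δ            -1.307       0.871
  eq           0.5445       1.607
  solve Keq expr → x = 0.4355; check Q = 16

x = 0.4355 M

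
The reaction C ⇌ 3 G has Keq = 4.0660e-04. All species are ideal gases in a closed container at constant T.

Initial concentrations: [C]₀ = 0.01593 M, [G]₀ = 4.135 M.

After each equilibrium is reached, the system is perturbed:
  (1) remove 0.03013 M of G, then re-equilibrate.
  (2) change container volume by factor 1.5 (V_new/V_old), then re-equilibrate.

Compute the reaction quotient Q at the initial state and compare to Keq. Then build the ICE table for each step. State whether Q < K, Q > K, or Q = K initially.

Q₀ = 4438; Q > K (proceeds reverse)

Q₀ = 4438 vs Keq = 4.0660e-04 ⇒ Q>K, reverse
Step 1:
                   C          G
  I          0.01593      4.135
  C            1.351     -4.053
  E            1.367    0.08222
  solve Keq expr → x = -1.351; check Q = 4.0660e-04
Then remove 0.03013 M of G.
Step 2:
                   C          G
  I            1.367    0.05209
  C        -0.009976    0.02993
  E            1.357    0.08202
  solve Keq expr → x = 0.009976; check Q = 4.0660e-04
Then change container volume by factor 1.5 (V_new/V_old).
Step 3:
                   C          G
  I           0.9046    0.05468
  C        -0.005607    0.01682
  E            0.899     0.0715
  solve Keq expr → x = 0.005607; check Q = 4.0660e-04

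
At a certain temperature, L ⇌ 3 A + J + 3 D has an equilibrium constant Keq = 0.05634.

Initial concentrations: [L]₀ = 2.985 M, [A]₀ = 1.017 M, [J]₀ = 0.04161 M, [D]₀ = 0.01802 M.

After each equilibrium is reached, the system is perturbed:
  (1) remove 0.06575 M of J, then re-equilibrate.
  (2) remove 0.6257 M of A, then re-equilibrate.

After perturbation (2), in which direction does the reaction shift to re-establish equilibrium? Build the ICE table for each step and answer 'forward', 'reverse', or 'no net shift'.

Direction: forward

Q₀ = 8.5799e-08 vs Keq = 0.05634 ⇒ Q<K, forward
Step 1:
                  L         A         J         D
  init        2.985     1.017   0.04161   0.01802
  Δ         -0.1831    0.5494    0.1831    0.5494
  eq          2.802     1.566    0.2248    0.5675
  solve Keq expr → x = 0.1831; check Q = 0.05634
Then remove 0.06575 M of J.
Step 2:
                  L         A         J         D
  init        2.802     1.566     0.159    0.5675
  Δ        -0.01261   0.03783   0.01261   0.03783
  eq          2.789     1.604    0.1716    0.6053
  solve Keq expr → x = 0.01261; check Q = 0.05634
Then remove 0.6257 M of A.
Step 3:
                  L         A         J         D
  init        2.789    0.9786    0.1716    0.6053
  Δ        -0.05477    0.1643   0.05477    0.1643
  eq          2.734     1.143    0.2264    0.7696
  solve Keq expr → x = 0.05477; check Q = 0.05634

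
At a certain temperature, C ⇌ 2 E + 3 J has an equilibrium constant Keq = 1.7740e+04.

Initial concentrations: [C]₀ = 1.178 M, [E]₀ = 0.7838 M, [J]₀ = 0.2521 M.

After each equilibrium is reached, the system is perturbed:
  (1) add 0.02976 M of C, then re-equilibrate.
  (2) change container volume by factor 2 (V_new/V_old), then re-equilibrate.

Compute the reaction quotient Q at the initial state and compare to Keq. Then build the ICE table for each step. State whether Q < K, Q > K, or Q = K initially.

Q₀ = 0.008356 vs Keq = 1.7740e+04 ⇒ Q<K, forward
Step 1:
                  C         E         J
  I           1.178    0.7838    0.2521
  C          -1.151     2.301     3.452
  E         0.02727     3.085     3.704
  solve Keq expr → x = 1.151; check Q = 1.7740e+04
Then add 0.02976 M of C.
Step 2:
                  C         E         J
  I         0.05703     3.085     3.704
  C        -0.02691   0.05383   0.08074
  E         0.03012     3.139     3.785
  solve Keq expr → x = 0.02691; check Q = 1.7740e+04
Then change container volume by factor 2 (V_new/V_old).
Step 3:
                  C         E         J
  I         0.01506      1.57     1.893
  C        -0.01402   0.02804   0.04206
  E        0.001042     1.598     1.935
  solve Keq expr → x = 0.01402; check Q = 1.7740e+04

Q₀ = 0.008356; Q < K (proceeds forward)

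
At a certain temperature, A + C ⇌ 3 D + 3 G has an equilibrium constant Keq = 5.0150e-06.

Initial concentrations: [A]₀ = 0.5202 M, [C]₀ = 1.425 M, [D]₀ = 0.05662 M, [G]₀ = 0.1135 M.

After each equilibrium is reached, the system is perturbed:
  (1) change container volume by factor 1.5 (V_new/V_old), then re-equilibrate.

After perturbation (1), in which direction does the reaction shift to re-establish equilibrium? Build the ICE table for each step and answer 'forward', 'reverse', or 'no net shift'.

Q₀ = 3.5802e-07 vs Keq = 5.0150e-06 ⇒ Q<K, forward
Step 1:
                    A           C           D           G
  init         0.5202       1.425     0.05662      0.1135
  Δ          -0.01396    -0.01396     0.04187     0.04187
  eq           0.5062       1.411     0.09849      0.1554
  solve Keq expr → x = 0.01396; check Q = 5.0150e-06
Then change container volume by factor 1.5 (V_new/V_old).
Step 2:
                    A           C           D           G
  init         0.3375      0.9407     0.06566      0.1036
  Δ         -0.008169   -0.008169     0.02451     0.02451
  eq           0.3293      0.9325     0.09016      0.1281
  solve Keq expr → x = 0.008169; check Q = 5.0150e-06

Direction: forward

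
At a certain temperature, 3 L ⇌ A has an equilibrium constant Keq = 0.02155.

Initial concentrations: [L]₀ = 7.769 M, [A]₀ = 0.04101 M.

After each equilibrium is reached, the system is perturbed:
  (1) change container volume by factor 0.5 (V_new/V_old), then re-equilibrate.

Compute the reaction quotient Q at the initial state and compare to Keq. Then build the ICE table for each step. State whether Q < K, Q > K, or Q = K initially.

Q₀ = 8.7457e-05; Q < K (proceeds forward)

Q₀ = 8.7457e-05 vs Keq = 0.02155 ⇒ Q<K, forward
Step 1:
                  L         A
  I           7.769   0.04101
  C           -3.83     1.277
  E           3.939     1.318
  solve Keq expr → x = 1.277; check Q = 0.02155
Then change container volume by factor 0.5 (V_new/V_old).
Step 2:
                  L         A
  I           7.879     2.635
  C          -2.448    0.8161
  E           5.431     3.451
  solve Keq expr → x = 0.8161; check Q = 0.02155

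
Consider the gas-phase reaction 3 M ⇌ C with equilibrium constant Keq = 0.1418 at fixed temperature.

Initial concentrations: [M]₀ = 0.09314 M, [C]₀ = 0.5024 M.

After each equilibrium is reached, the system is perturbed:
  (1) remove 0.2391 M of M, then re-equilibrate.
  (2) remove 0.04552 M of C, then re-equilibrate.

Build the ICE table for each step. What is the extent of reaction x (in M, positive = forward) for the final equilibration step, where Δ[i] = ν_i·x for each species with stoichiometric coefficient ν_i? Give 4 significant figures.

Q₀ = 621.8 vs Keq = 0.1418 ⇒ Q>K, reverse
Step 1:
                   M          C
  Initial    0.09314     0.5024
  Change      0.9806    -0.3269
  Equil        1.074     0.1755
  solve Keq expr → x = -0.3269; check Q = 0.1418
Then remove 0.2391 M of M.
Step 2:
                   M          C
  Initial     0.8346     0.1755
  Change      0.1367   -0.04557
  Equil       0.9714       0.13
  solve Keq expr → x = -0.04557; check Q = 0.1418
Then remove 0.04552 M of C.
Step 3:
                   M          C
  Initial     0.9714    0.08444
  Change    -0.06422    0.02141
  Equil       0.9071     0.1058
  solve Keq expr → x = 0.02141; check Q = 0.1418

x = 0.02141 M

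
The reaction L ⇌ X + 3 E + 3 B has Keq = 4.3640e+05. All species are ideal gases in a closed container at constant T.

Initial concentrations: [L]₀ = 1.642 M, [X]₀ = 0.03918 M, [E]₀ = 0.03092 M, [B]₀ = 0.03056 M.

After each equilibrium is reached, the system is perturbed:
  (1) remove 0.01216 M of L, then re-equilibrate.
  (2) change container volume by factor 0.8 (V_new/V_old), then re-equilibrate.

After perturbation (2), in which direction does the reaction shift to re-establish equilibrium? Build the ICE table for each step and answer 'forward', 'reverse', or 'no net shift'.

Q₀ = 2.0131e-11 vs Keq = 4.3640e+05 ⇒ Q<K, forward
Step 1:
                  L         X         E         B
  init        1.642   0.03918   0.03092   0.03056
  Δ          -1.595     1.595     4.786     4.786
  eq        0.04676     1.634     4.817     4.816
  solve Keq expr → x = 1.595; check Q = 4.3640e+05
Then remove 0.01216 M of L.
Step 2:
                  L         X         E         B
  init       0.0346     1.634     4.817     4.816
  Δ         0.01014  -0.01014  -0.03041  -0.03041
  eq        0.04473     1.624     4.786     4.786
  solve Keq expr → x = -0.01014; check Q = 4.3640e+05
Then change container volume by factor 0.8 (V_new/V_old).
Step 3:
                  L         X         E         B
  init      0.05592      2.03     5.983     5.982
  Δ         0.09551  -0.09551   -0.2865   -0.2865
  eq         0.1514     1.935     5.696     5.696
  solve Keq expr → x = -0.09551; check Q = 4.3640e+05

Direction: reverse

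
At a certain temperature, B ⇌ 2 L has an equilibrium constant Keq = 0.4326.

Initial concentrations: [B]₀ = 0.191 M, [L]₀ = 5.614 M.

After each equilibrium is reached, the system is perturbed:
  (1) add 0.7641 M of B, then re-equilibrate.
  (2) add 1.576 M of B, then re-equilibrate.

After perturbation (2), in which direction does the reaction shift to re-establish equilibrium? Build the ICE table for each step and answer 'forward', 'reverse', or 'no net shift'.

Q₀ = 165 vs Keq = 0.4326 ⇒ Q>K, reverse
Step 1:
                  B         L
  Initial     0.191     5.614
  Change      2.289    -4.578
  Equil        2.48     1.036
  solve Keq expr → x = -2.289; check Q = 0.4326
Then add 0.7641 M of B.
Step 2:
                  B         L
  Initial     3.244     1.036
  Change   -0.06818    0.1364
  Equil       3.176     1.172
  solve Keq expr → x = 0.06818; check Q = 0.4326
Then add 1.576 M of B.
Step 3:
                  B         L
  Initial     4.752     1.172
  Change    -0.1216    0.2432
  Equil        4.63     1.415
  solve Keq expr → x = 0.1216; check Q = 0.4326

Direction: forward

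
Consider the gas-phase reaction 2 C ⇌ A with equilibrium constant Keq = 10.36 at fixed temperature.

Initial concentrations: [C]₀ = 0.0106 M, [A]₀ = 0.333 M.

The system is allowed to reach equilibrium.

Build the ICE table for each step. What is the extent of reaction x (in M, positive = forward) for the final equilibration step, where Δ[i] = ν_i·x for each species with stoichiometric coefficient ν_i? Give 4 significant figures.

Q₀ = 2964 vs Keq = 10.36 ⇒ Q>K, reverse
Step 1:
                  C         A
  Initial    0.0106     0.333
  Change     0.1476  -0.07379
  Equil      0.1582    0.2592
  solve Keq expr → x = -0.07379; check Q = 10.36

x = -0.07379 M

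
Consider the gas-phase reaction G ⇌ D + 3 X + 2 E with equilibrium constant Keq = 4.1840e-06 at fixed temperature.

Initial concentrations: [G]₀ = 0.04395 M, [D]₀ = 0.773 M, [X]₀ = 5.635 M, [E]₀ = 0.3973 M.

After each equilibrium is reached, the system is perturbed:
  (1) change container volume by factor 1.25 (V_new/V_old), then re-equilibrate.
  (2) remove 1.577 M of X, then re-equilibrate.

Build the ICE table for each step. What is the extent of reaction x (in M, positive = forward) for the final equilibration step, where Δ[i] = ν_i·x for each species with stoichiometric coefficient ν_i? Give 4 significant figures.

x = 9.0626e-05 M

Q₀ = 496.8 vs Keq = 4.1840e-06 ⇒ Q>K, reverse
Step 1:
                   G          D          X          E
  I          0.04395      0.773      5.635     0.3973
  C           0.1986    -0.1986    -0.5958    -0.3972
  E           0.2425     0.5744      5.039 1.1750e-04
  solve Keq expr → x = -0.1986; check Q = 4.1840e-06
Then change container volume by factor 1.25 (V_new/V_old).
Step 2:
                   G          D          X          E
  I            0.194     0.4595      4.031 9.3999e-05
  C       -3.5091e-05 3.5091e-05 1.0527e-04 7.0183e-05
  E            0.194     0.4596      4.031 1.6418e-04
  solve Keq expr → x = 3.5091e-05; check Q = 4.1840e-06
Then remove 1.577 M of X.
Step 3:
                   G          D          X          E
  I            0.194     0.4596      2.454 1.6418e-04
  C       -9.0626e-05 9.0626e-05 2.7188e-04 1.8125e-04
  E           0.1939     0.4597      2.455 3.4543e-04
  solve Keq expr → x = 9.0626e-05; check Q = 4.1840e-06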